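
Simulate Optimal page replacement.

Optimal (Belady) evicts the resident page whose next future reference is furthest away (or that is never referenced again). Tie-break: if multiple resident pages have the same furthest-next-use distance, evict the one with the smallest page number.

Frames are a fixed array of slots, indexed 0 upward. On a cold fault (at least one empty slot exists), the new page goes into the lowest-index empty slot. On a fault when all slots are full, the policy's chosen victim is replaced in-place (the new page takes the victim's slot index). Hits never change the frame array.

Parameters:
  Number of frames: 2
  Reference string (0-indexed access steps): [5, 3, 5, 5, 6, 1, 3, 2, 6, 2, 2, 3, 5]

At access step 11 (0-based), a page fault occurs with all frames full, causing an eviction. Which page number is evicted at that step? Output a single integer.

Answer: 2

Derivation:
Step 0: ref 5 -> FAULT, frames=[5,-]
Step 1: ref 3 -> FAULT, frames=[5,3]
Step 2: ref 5 -> HIT, frames=[5,3]
Step 3: ref 5 -> HIT, frames=[5,3]
Step 4: ref 6 -> FAULT, evict 5, frames=[6,3]
Step 5: ref 1 -> FAULT, evict 6, frames=[1,3]
Step 6: ref 3 -> HIT, frames=[1,3]
Step 7: ref 2 -> FAULT, evict 1, frames=[2,3]
Step 8: ref 6 -> FAULT, evict 3, frames=[2,6]
Step 9: ref 2 -> HIT, frames=[2,6]
Step 10: ref 2 -> HIT, frames=[2,6]
Step 11: ref 3 -> FAULT, evict 2, frames=[3,6]
At step 11: evicted page 2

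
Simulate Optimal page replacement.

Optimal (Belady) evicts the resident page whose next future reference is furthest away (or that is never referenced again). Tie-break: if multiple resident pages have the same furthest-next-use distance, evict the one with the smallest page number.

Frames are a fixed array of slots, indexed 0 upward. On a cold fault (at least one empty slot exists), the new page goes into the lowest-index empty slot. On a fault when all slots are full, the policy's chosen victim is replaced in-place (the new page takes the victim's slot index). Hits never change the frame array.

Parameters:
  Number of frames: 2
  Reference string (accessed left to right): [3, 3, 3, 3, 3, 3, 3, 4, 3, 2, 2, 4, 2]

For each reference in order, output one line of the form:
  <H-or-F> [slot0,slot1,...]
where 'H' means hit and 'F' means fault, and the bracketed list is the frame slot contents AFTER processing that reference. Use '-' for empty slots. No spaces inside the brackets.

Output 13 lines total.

F [3,-]
H [3,-]
H [3,-]
H [3,-]
H [3,-]
H [3,-]
H [3,-]
F [3,4]
H [3,4]
F [2,4]
H [2,4]
H [2,4]
H [2,4]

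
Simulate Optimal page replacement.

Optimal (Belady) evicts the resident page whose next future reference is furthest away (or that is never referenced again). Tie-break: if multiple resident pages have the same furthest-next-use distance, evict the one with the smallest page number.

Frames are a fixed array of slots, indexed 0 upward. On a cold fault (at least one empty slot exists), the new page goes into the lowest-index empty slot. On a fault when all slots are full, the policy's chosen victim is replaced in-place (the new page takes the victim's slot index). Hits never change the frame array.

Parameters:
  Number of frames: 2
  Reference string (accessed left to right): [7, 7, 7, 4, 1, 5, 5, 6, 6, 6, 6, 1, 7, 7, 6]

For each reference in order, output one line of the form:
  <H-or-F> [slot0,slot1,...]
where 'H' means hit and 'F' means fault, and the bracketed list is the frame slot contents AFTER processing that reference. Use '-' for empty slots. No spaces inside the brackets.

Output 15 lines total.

F [7,-]
H [7,-]
H [7,-]
F [7,4]
F [7,1]
F [5,1]
H [5,1]
F [6,1]
H [6,1]
H [6,1]
H [6,1]
H [6,1]
F [6,7]
H [6,7]
H [6,7]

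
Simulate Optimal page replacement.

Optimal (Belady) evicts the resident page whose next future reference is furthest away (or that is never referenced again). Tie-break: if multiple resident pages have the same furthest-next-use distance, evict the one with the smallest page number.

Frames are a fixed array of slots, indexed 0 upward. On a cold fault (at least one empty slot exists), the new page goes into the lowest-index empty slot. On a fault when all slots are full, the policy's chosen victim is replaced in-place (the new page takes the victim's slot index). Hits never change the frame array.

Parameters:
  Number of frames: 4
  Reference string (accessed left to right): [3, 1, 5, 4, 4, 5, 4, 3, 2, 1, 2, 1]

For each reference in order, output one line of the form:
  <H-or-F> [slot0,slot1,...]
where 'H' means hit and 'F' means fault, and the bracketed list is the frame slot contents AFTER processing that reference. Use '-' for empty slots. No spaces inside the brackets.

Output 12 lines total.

F [3,-,-,-]
F [3,1,-,-]
F [3,1,5,-]
F [3,1,5,4]
H [3,1,5,4]
H [3,1,5,4]
H [3,1,5,4]
H [3,1,5,4]
F [2,1,5,4]
H [2,1,5,4]
H [2,1,5,4]
H [2,1,5,4]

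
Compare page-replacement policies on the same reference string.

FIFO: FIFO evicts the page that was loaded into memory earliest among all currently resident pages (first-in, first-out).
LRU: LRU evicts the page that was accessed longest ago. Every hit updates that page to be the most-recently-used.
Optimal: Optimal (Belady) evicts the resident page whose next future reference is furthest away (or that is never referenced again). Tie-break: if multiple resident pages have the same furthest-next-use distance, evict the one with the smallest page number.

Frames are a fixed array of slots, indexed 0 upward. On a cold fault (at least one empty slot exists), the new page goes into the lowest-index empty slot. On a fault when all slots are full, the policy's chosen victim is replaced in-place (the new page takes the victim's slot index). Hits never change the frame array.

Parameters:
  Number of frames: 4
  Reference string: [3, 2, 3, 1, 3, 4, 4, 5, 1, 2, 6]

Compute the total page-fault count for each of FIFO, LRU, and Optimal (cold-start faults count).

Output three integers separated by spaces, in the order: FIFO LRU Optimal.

Answer: 6 7 6

Derivation:
--- FIFO ---
  step 0: ref 3 -> FAULT, frames=[3,-,-,-] (faults so far: 1)
  step 1: ref 2 -> FAULT, frames=[3,2,-,-] (faults so far: 2)
  step 2: ref 3 -> HIT, frames=[3,2,-,-] (faults so far: 2)
  step 3: ref 1 -> FAULT, frames=[3,2,1,-] (faults so far: 3)
  step 4: ref 3 -> HIT, frames=[3,2,1,-] (faults so far: 3)
  step 5: ref 4 -> FAULT, frames=[3,2,1,4] (faults so far: 4)
  step 6: ref 4 -> HIT, frames=[3,2,1,4] (faults so far: 4)
  step 7: ref 5 -> FAULT, evict 3, frames=[5,2,1,4] (faults so far: 5)
  step 8: ref 1 -> HIT, frames=[5,2,1,4] (faults so far: 5)
  step 9: ref 2 -> HIT, frames=[5,2,1,4] (faults so far: 5)
  step 10: ref 6 -> FAULT, evict 2, frames=[5,6,1,4] (faults so far: 6)
  FIFO total faults: 6
--- LRU ---
  step 0: ref 3 -> FAULT, frames=[3,-,-,-] (faults so far: 1)
  step 1: ref 2 -> FAULT, frames=[3,2,-,-] (faults so far: 2)
  step 2: ref 3 -> HIT, frames=[3,2,-,-] (faults so far: 2)
  step 3: ref 1 -> FAULT, frames=[3,2,1,-] (faults so far: 3)
  step 4: ref 3 -> HIT, frames=[3,2,1,-] (faults so far: 3)
  step 5: ref 4 -> FAULT, frames=[3,2,1,4] (faults so far: 4)
  step 6: ref 4 -> HIT, frames=[3,2,1,4] (faults so far: 4)
  step 7: ref 5 -> FAULT, evict 2, frames=[3,5,1,4] (faults so far: 5)
  step 8: ref 1 -> HIT, frames=[3,5,1,4] (faults so far: 5)
  step 9: ref 2 -> FAULT, evict 3, frames=[2,5,1,4] (faults so far: 6)
  step 10: ref 6 -> FAULT, evict 4, frames=[2,5,1,6] (faults so far: 7)
  LRU total faults: 7
--- Optimal ---
  step 0: ref 3 -> FAULT, frames=[3,-,-,-] (faults so far: 1)
  step 1: ref 2 -> FAULT, frames=[3,2,-,-] (faults so far: 2)
  step 2: ref 3 -> HIT, frames=[3,2,-,-] (faults so far: 2)
  step 3: ref 1 -> FAULT, frames=[3,2,1,-] (faults so far: 3)
  step 4: ref 3 -> HIT, frames=[3,2,1,-] (faults so far: 3)
  step 5: ref 4 -> FAULT, frames=[3,2,1,4] (faults so far: 4)
  step 6: ref 4 -> HIT, frames=[3,2,1,4] (faults so far: 4)
  step 7: ref 5 -> FAULT, evict 3, frames=[5,2,1,4] (faults so far: 5)
  step 8: ref 1 -> HIT, frames=[5,2,1,4] (faults so far: 5)
  step 9: ref 2 -> HIT, frames=[5,2,1,4] (faults so far: 5)
  step 10: ref 6 -> FAULT, evict 1, frames=[5,2,6,4] (faults so far: 6)
  Optimal total faults: 6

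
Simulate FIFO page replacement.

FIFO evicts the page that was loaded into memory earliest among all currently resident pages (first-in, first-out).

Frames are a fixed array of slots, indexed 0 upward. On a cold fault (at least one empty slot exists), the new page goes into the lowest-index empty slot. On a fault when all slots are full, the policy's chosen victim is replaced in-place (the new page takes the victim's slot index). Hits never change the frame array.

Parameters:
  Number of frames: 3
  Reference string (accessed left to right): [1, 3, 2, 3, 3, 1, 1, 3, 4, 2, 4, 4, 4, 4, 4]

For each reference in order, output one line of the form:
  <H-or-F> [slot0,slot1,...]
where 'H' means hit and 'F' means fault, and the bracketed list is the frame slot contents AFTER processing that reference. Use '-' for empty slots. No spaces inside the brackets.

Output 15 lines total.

F [1,-,-]
F [1,3,-]
F [1,3,2]
H [1,3,2]
H [1,3,2]
H [1,3,2]
H [1,3,2]
H [1,3,2]
F [4,3,2]
H [4,3,2]
H [4,3,2]
H [4,3,2]
H [4,3,2]
H [4,3,2]
H [4,3,2]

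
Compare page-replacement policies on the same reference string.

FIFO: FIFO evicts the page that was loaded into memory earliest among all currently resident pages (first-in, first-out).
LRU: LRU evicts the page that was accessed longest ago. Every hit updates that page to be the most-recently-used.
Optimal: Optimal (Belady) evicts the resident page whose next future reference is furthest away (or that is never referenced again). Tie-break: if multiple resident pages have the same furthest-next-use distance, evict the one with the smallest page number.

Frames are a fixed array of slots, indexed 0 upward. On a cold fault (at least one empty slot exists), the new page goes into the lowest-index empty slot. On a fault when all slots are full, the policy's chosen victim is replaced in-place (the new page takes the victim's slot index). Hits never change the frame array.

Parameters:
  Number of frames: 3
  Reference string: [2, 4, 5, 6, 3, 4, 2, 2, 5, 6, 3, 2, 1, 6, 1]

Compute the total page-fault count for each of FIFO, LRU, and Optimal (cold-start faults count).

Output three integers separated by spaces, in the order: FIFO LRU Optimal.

--- FIFO ---
  step 0: ref 2 -> FAULT, frames=[2,-,-] (faults so far: 1)
  step 1: ref 4 -> FAULT, frames=[2,4,-] (faults so far: 2)
  step 2: ref 5 -> FAULT, frames=[2,4,5] (faults so far: 3)
  step 3: ref 6 -> FAULT, evict 2, frames=[6,4,5] (faults so far: 4)
  step 4: ref 3 -> FAULT, evict 4, frames=[6,3,5] (faults so far: 5)
  step 5: ref 4 -> FAULT, evict 5, frames=[6,3,4] (faults so far: 6)
  step 6: ref 2 -> FAULT, evict 6, frames=[2,3,4] (faults so far: 7)
  step 7: ref 2 -> HIT, frames=[2,3,4] (faults so far: 7)
  step 8: ref 5 -> FAULT, evict 3, frames=[2,5,4] (faults so far: 8)
  step 9: ref 6 -> FAULT, evict 4, frames=[2,5,6] (faults so far: 9)
  step 10: ref 3 -> FAULT, evict 2, frames=[3,5,6] (faults so far: 10)
  step 11: ref 2 -> FAULT, evict 5, frames=[3,2,6] (faults so far: 11)
  step 12: ref 1 -> FAULT, evict 6, frames=[3,2,1] (faults so far: 12)
  step 13: ref 6 -> FAULT, evict 3, frames=[6,2,1] (faults so far: 13)
  step 14: ref 1 -> HIT, frames=[6,2,1] (faults so far: 13)
  FIFO total faults: 13
--- LRU ---
  step 0: ref 2 -> FAULT, frames=[2,-,-] (faults so far: 1)
  step 1: ref 4 -> FAULT, frames=[2,4,-] (faults so far: 2)
  step 2: ref 5 -> FAULT, frames=[2,4,5] (faults so far: 3)
  step 3: ref 6 -> FAULT, evict 2, frames=[6,4,5] (faults so far: 4)
  step 4: ref 3 -> FAULT, evict 4, frames=[6,3,5] (faults so far: 5)
  step 5: ref 4 -> FAULT, evict 5, frames=[6,3,4] (faults so far: 6)
  step 6: ref 2 -> FAULT, evict 6, frames=[2,3,4] (faults so far: 7)
  step 7: ref 2 -> HIT, frames=[2,3,4] (faults so far: 7)
  step 8: ref 5 -> FAULT, evict 3, frames=[2,5,4] (faults so far: 8)
  step 9: ref 6 -> FAULT, evict 4, frames=[2,5,6] (faults so far: 9)
  step 10: ref 3 -> FAULT, evict 2, frames=[3,5,6] (faults so far: 10)
  step 11: ref 2 -> FAULT, evict 5, frames=[3,2,6] (faults so far: 11)
  step 12: ref 1 -> FAULT, evict 6, frames=[3,2,1] (faults so far: 12)
  step 13: ref 6 -> FAULT, evict 3, frames=[6,2,1] (faults so far: 13)
  step 14: ref 1 -> HIT, frames=[6,2,1] (faults so far: 13)
  LRU total faults: 13
--- Optimal ---
  step 0: ref 2 -> FAULT, frames=[2,-,-] (faults so far: 1)
  step 1: ref 4 -> FAULT, frames=[2,4,-] (faults so far: 2)
  step 2: ref 5 -> FAULT, frames=[2,4,5] (faults so far: 3)
  step 3: ref 6 -> FAULT, evict 5, frames=[2,4,6] (faults so far: 4)
  step 4: ref 3 -> FAULT, evict 6, frames=[2,4,3] (faults so far: 5)
  step 5: ref 4 -> HIT, frames=[2,4,3] (faults so far: 5)
  step 6: ref 2 -> HIT, frames=[2,4,3] (faults so far: 5)
  step 7: ref 2 -> HIT, frames=[2,4,3] (faults so far: 5)
  step 8: ref 5 -> FAULT, evict 4, frames=[2,5,3] (faults so far: 6)
  step 9: ref 6 -> FAULT, evict 5, frames=[2,6,3] (faults so far: 7)
  step 10: ref 3 -> HIT, frames=[2,6,3] (faults so far: 7)
  step 11: ref 2 -> HIT, frames=[2,6,3] (faults so far: 7)
  step 12: ref 1 -> FAULT, evict 2, frames=[1,6,3] (faults so far: 8)
  step 13: ref 6 -> HIT, frames=[1,6,3] (faults so far: 8)
  step 14: ref 1 -> HIT, frames=[1,6,3] (faults so far: 8)
  Optimal total faults: 8

Answer: 13 13 8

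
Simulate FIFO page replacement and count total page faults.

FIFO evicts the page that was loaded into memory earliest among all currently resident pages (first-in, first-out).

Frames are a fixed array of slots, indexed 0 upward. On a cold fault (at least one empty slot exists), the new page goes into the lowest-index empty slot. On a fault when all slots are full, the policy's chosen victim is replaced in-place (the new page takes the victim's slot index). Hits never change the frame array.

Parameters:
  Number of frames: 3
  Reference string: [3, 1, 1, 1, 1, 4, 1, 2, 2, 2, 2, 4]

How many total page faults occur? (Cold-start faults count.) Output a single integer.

Step 0: ref 3 → FAULT, frames=[3,-,-]
Step 1: ref 1 → FAULT, frames=[3,1,-]
Step 2: ref 1 → HIT, frames=[3,1,-]
Step 3: ref 1 → HIT, frames=[3,1,-]
Step 4: ref 1 → HIT, frames=[3,1,-]
Step 5: ref 4 → FAULT, frames=[3,1,4]
Step 6: ref 1 → HIT, frames=[3,1,4]
Step 7: ref 2 → FAULT (evict 3), frames=[2,1,4]
Step 8: ref 2 → HIT, frames=[2,1,4]
Step 9: ref 2 → HIT, frames=[2,1,4]
Step 10: ref 2 → HIT, frames=[2,1,4]
Step 11: ref 4 → HIT, frames=[2,1,4]
Total faults: 4

Answer: 4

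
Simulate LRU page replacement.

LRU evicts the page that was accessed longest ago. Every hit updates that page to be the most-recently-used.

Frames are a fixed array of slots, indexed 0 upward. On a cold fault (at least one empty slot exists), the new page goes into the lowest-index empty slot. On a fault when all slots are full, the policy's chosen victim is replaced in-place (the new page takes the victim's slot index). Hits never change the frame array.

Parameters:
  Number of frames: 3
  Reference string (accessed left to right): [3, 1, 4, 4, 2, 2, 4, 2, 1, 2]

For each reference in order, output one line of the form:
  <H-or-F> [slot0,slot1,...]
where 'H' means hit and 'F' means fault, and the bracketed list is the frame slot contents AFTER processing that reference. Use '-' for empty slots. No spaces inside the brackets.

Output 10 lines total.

F [3,-,-]
F [3,1,-]
F [3,1,4]
H [3,1,4]
F [2,1,4]
H [2,1,4]
H [2,1,4]
H [2,1,4]
H [2,1,4]
H [2,1,4]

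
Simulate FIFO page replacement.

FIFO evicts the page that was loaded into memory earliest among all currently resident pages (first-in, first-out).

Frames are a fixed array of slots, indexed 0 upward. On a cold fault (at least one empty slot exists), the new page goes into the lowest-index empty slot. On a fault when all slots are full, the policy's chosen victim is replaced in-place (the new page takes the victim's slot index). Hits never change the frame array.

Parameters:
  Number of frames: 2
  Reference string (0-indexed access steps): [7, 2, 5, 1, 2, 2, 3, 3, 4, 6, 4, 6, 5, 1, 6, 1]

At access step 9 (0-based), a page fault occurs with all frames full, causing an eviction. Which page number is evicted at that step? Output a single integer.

Answer: 3

Derivation:
Step 0: ref 7 -> FAULT, frames=[7,-]
Step 1: ref 2 -> FAULT, frames=[7,2]
Step 2: ref 5 -> FAULT, evict 7, frames=[5,2]
Step 3: ref 1 -> FAULT, evict 2, frames=[5,1]
Step 4: ref 2 -> FAULT, evict 5, frames=[2,1]
Step 5: ref 2 -> HIT, frames=[2,1]
Step 6: ref 3 -> FAULT, evict 1, frames=[2,3]
Step 7: ref 3 -> HIT, frames=[2,3]
Step 8: ref 4 -> FAULT, evict 2, frames=[4,3]
Step 9: ref 6 -> FAULT, evict 3, frames=[4,6]
At step 9: evicted page 3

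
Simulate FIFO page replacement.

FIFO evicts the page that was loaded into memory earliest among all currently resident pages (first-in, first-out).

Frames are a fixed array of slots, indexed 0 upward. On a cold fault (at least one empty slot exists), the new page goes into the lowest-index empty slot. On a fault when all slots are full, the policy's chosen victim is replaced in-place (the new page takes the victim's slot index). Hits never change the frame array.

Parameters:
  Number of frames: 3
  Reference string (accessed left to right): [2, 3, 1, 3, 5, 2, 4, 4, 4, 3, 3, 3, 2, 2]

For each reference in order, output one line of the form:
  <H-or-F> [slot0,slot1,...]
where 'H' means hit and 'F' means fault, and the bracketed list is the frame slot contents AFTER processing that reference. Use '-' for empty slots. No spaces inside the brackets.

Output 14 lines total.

F [2,-,-]
F [2,3,-]
F [2,3,1]
H [2,3,1]
F [5,3,1]
F [5,2,1]
F [5,2,4]
H [5,2,4]
H [5,2,4]
F [3,2,4]
H [3,2,4]
H [3,2,4]
H [3,2,4]
H [3,2,4]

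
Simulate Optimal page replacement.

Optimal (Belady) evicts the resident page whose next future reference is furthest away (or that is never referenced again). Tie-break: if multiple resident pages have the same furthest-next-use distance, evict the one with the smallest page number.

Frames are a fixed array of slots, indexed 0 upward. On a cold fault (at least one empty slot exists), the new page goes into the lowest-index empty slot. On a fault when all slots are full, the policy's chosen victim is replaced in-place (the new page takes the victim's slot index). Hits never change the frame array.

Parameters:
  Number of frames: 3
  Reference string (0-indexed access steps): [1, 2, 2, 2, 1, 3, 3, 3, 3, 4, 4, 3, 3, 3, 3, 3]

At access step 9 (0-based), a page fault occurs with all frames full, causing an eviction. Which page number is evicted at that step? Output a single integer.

Step 0: ref 1 -> FAULT, frames=[1,-,-]
Step 1: ref 2 -> FAULT, frames=[1,2,-]
Step 2: ref 2 -> HIT, frames=[1,2,-]
Step 3: ref 2 -> HIT, frames=[1,2,-]
Step 4: ref 1 -> HIT, frames=[1,2,-]
Step 5: ref 3 -> FAULT, frames=[1,2,3]
Step 6: ref 3 -> HIT, frames=[1,2,3]
Step 7: ref 3 -> HIT, frames=[1,2,3]
Step 8: ref 3 -> HIT, frames=[1,2,3]
Step 9: ref 4 -> FAULT, evict 1, frames=[4,2,3]
At step 9: evicted page 1

Answer: 1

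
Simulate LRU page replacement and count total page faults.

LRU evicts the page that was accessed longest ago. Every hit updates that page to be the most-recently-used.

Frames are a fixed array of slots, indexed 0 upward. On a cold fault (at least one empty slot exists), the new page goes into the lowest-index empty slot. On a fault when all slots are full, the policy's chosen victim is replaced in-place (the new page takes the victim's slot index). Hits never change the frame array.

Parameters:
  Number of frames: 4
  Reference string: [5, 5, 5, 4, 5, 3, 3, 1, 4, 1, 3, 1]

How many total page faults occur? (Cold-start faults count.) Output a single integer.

Answer: 4

Derivation:
Step 0: ref 5 → FAULT, frames=[5,-,-,-]
Step 1: ref 5 → HIT, frames=[5,-,-,-]
Step 2: ref 5 → HIT, frames=[5,-,-,-]
Step 3: ref 4 → FAULT, frames=[5,4,-,-]
Step 4: ref 5 → HIT, frames=[5,4,-,-]
Step 5: ref 3 → FAULT, frames=[5,4,3,-]
Step 6: ref 3 → HIT, frames=[5,4,3,-]
Step 7: ref 1 → FAULT, frames=[5,4,3,1]
Step 8: ref 4 → HIT, frames=[5,4,3,1]
Step 9: ref 1 → HIT, frames=[5,4,3,1]
Step 10: ref 3 → HIT, frames=[5,4,3,1]
Step 11: ref 1 → HIT, frames=[5,4,3,1]
Total faults: 4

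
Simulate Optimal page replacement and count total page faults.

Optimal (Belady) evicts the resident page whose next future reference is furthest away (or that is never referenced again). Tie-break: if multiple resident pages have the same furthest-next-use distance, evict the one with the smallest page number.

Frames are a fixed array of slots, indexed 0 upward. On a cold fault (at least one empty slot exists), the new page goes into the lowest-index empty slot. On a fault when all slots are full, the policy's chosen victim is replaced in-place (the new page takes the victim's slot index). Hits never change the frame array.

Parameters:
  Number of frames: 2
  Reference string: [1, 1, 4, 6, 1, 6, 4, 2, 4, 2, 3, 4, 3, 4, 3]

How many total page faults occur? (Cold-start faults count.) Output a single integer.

Step 0: ref 1 → FAULT, frames=[1,-]
Step 1: ref 1 → HIT, frames=[1,-]
Step 2: ref 4 → FAULT, frames=[1,4]
Step 3: ref 6 → FAULT (evict 4), frames=[1,6]
Step 4: ref 1 → HIT, frames=[1,6]
Step 5: ref 6 → HIT, frames=[1,6]
Step 6: ref 4 → FAULT (evict 1), frames=[4,6]
Step 7: ref 2 → FAULT (evict 6), frames=[4,2]
Step 8: ref 4 → HIT, frames=[4,2]
Step 9: ref 2 → HIT, frames=[4,2]
Step 10: ref 3 → FAULT (evict 2), frames=[4,3]
Step 11: ref 4 → HIT, frames=[4,3]
Step 12: ref 3 → HIT, frames=[4,3]
Step 13: ref 4 → HIT, frames=[4,3]
Step 14: ref 3 → HIT, frames=[4,3]
Total faults: 6

Answer: 6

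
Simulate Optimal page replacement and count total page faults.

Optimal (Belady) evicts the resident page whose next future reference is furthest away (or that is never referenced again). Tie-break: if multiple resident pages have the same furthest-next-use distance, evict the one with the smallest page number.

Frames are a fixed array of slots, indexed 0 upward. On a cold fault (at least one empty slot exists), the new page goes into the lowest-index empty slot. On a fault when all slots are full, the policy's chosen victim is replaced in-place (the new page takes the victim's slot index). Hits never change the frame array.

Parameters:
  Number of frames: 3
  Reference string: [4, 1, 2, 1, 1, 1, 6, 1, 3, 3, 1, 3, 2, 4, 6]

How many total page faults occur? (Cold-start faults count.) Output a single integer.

Answer: 7

Derivation:
Step 0: ref 4 → FAULT, frames=[4,-,-]
Step 1: ref 1 → FAULT, frames=[4,1,-]
Step 2: ref 2 → FAULT, frames=[4,1,2]
Step 3: ref 1 → HIT, frames=[4,1,2]
Step 4: ref 1 → HIT, frames=[4,1,2]
Step 5: ref 1 → HIT, frames=[4,1,2]
Step 6: ref 6 → FAULT (evict 4), frames=[6,1,2]
Step 7: ref 1 → HIT, frames=[6,1,2]
Step 8: ref 3 → FAULT (evict 6), frames=[3,1,2]
Step 9: ref 3 → HIT, frames=[3,1,2]
Step 10: ref 1 → HIT, frames=[3,1,2]
Step 11: ref 3 → HIT, frames=[3,1,2]
Step 12: ref 2 → HIT, frames=[3,1,2]
Step 13: ref 4 → FAULT (evict 1), frames=[3,4,2]
Step 14: ref 6 → FAULT (evict 2), frames=[3,4,6]
Total faults: 7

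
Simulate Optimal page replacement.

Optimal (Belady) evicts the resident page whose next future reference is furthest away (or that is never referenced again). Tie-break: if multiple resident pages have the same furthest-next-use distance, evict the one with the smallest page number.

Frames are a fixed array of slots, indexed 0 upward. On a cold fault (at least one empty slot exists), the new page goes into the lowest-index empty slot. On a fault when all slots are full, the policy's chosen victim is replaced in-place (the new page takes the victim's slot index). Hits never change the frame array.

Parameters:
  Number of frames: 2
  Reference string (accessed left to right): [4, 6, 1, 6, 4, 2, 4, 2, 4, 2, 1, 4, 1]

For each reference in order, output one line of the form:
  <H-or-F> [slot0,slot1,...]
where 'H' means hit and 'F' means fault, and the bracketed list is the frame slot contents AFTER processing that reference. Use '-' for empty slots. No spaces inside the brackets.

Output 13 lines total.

F [4,-]
F [4,6]
F [1,6]
H [1,6]
F [1,4]
F [2,4]
H [2,4]
H [2,4]
H [2,4]
H [2,4]
F [1,4]
H [1,4]
H [1,4]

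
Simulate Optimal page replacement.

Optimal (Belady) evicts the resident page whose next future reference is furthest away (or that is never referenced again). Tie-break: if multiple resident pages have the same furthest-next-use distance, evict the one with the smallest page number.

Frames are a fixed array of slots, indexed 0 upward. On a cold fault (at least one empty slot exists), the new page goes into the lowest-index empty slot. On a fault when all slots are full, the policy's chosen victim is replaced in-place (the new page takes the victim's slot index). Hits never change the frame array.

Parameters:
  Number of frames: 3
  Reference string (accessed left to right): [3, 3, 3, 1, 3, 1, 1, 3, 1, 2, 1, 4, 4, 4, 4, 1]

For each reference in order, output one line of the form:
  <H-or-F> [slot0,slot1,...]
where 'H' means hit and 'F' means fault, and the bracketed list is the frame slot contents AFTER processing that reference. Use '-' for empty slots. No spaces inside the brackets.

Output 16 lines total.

F [3,-,-]
H [3,-,-]
H [3,-,-]
F [3,1,-]
H [3,1,-]
H [3,1,-]
H [3,1,-]
H [3,1,-]
H [3,1,-]
F [3,1,2]
H [3,1,2]
F [3,1,4]
H [3,1,4]
H [3,1,4]
H [3,1,4]
H [3,1,4]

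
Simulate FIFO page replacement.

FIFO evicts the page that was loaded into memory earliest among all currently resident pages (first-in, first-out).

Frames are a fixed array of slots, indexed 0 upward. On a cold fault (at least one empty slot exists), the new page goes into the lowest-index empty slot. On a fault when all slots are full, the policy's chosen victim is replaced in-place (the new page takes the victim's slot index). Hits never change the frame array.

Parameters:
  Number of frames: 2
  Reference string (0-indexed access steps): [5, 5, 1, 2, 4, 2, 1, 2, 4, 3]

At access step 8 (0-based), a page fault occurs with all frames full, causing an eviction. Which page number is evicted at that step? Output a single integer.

Step 0: ref 5 -> FAULT, frames=[5,-]
Step 1: ref 5 -> HIT, frames=[5,-]
Step 2: ref 1 -> FAULT, frames=[5,1]
Step 3: ref 2 -> FAULT, evict 5, frames=[2,1]
Step 4: ref 4 -> FAULT, evict 1, frames=[2,4]
Step 5: ref 2 -> HIT, frames=[2,4]
Step 6: ref 1 -> FAULT, evict 2, frames=[1,4]
Step 7: ref 2 -> FAULT, evict 4, frames=[1,2]
Step 8: ref 4 -> FAULT, evict 1, frames=[4,2]
At step 8: evicted page 1

Answer: 1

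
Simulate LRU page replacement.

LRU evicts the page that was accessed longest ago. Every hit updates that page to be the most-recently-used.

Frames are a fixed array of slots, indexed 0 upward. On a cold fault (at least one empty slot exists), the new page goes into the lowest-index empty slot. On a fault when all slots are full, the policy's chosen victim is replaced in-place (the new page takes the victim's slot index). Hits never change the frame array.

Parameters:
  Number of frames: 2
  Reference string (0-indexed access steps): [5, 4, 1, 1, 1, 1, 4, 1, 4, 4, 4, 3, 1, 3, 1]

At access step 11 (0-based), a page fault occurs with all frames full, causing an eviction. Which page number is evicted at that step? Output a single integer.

Answer: 1

Derivation:
Step 0: ref 5 -> FAULT, frames=[5,-]
Step 1: ref 4 -> FAULT, frames=[5,4]
Step 2: ref 1 -> FAULT, evict 5, frames=[1,4]
Step 3: ref 1 -> HIT, frames=[1,4]
Step 4: ref 1 -> HIT, frames=[1,4]
Step 5: ref 1 -> HIT, frames=[1,4]
Step 6: ref 4 -> HIT, frames=[1,4]
Step 7: ref 1 -> HIT, frames=[1,4]
Step 8: ref 4 -> HIT, frames=[1,4]
Step 9: ref 4 -> HIT, frames=[1,4]
Step 10: ref 4 -> HIT, frames=[1,4]
Step 11: ref 3 -> FAULT, evict 1, frames=[3,4]
At step 11: evicted page 1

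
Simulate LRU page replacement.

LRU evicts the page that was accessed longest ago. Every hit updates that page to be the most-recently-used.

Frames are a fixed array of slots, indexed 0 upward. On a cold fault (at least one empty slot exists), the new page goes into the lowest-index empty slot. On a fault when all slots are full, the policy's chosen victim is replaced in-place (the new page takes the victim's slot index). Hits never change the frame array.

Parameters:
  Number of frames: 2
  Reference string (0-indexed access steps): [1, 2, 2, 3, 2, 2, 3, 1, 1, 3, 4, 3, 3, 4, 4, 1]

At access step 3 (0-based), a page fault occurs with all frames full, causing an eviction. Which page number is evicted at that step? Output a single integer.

Answer: 1

Derivation:
Step 0: ref 1 -> FAULT, frames=[1,-]
Step 1: ref 2 -> FAULT, frames=[1,2]
Step 2: ref 2 -> HIT, frames=[1,2]
Step 3: ref 3 -> FAULT, evict 1, frames=[3,2]
At step 3: evicted page 1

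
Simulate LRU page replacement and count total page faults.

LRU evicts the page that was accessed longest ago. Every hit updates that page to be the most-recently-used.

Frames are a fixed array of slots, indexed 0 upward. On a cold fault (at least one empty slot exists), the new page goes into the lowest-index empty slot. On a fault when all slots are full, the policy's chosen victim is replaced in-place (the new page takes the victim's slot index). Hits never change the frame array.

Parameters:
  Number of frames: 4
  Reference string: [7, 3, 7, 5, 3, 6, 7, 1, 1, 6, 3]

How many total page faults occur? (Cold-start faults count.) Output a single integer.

Step 0: ref 7 → FAULT, frames=[7,-,-,-]
Step 1: ref 3 → FAULT, frames=[7,3,-,-]
Step 2: ref 7 → HIT, frames=[7,3,-,-]
Step 3: ref 5 → FAULT, frames=[7,3,5,-]
Step 4: ref 3 → HIT, frames=[7,3,5,-]
Step 5: ref 6 → FAULT, frames=[7,3,5,6]
Step 6: ref 7 → HIT, frames=[7,3,5,6]
Step 7: ref 1 → FAULT (evict 5), frames=[7,3,1,6]
Step 8: ref 1 → HIT, frames=[7,3,1,6]
Step 9: ref 6 → HIT, frames=[7,3,1,6]
Step 10: ref 3 → HIT, frames=[7,3,1,6]
Total faults: 5

Answer: 5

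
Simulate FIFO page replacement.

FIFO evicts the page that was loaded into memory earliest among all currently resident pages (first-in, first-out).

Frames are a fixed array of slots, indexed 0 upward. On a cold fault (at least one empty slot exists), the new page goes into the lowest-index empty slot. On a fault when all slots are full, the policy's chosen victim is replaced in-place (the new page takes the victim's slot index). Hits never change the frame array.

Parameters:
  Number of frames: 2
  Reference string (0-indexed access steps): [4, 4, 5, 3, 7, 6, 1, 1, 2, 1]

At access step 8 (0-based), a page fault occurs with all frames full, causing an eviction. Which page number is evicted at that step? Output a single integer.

Answer: 6

Derivation:
Step 0: ref 4 -> FAULT, frames=[4,-]
Step 1: ref 4 -> HIT, frames=[4,-]
Step 2: ref 5 -> FAULT, frames=[4,5]
Step 3: ref 3 -> FAULT, evict 4, frames=[3,5]
Step 4: ref 7 -> FAULT, evict 5, frames=[3,7]
Step 5: ref 6 -> FAULT, evict 3, frames=[6,7]
Step 6: ref 1 -> FAULT, evict 7, frames=[6,1]
Step 7: ref 1 -> HIT, frames=[6,1]
Step 8: ref 2 -> FAULT, evict 6, frames=[2,1]
At step 8: evicted page 6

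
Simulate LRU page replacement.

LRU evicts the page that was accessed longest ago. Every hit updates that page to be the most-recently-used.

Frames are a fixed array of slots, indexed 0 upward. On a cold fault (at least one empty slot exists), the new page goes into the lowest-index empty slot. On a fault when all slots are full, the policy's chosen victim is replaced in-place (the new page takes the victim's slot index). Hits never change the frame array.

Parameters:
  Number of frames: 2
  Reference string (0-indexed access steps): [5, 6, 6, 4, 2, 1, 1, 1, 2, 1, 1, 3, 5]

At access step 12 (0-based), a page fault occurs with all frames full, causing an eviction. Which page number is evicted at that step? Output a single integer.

Answer: 1

Derivation:
Step 0: ref 5 -> FAULT, frames=[5,-]
Step 1: ref 6 -> FAULT, frames=[5,6]
Step 2: ref 6 -> HIT, frames=[5,6]
Step 3: ref 4 -> FAULT, evict 5, frames=[4,6]
Step 4: ref 2 -> FAULT, evict 6, frames=[4,2]
Step 5: ref 1 -> FAULT, evict 4, frames=[1,2]
Step 6: ref 1 -> HIT, frames=[1,2]
Step 7: ref 1 -> HIT, frames=[1,2]
Step 8: ref 2 -> HIT, frames=[1,2]
Step 9: ref 1 -> HIT, frames=[1,2]
Step 10: ref 1 -> HIT, frames=[1,2]
Step 11: ref 3 -> FAULT, evict 2, frames=[1,3]
Step 12: ref 5 -> FAULT, evict 1, frames=[5,3]
At step 12: evicted page 1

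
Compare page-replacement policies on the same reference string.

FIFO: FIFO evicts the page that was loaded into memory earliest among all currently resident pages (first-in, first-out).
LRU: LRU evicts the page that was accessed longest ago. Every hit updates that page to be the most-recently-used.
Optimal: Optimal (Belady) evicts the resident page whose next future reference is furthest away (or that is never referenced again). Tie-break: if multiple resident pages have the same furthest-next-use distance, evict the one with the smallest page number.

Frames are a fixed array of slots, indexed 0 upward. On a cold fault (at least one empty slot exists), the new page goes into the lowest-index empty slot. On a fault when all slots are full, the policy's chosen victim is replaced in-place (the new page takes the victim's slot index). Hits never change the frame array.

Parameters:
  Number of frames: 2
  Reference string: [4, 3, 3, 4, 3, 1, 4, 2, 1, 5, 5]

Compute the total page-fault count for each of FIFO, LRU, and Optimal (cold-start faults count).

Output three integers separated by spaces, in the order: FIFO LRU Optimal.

Answer: 7 7 5

Derivation:
--- FIFO ---
  step 0: ref 4 -> FAULT, frames=[4,-] (faults so far: 1)
  step 1: ref 3 -> FAULT, frames=[4,3] (faults so far: 2)
  step 2: ref 3 -> HIT, frames=[4,3] (faults so far: 2)
  step 3: ref 4 -> HIT, frames=[4,3] (faults so far: 2)
  step 4: ref 3 -> HIT, frames=[4,3] (faults so far: 2)
  step 5: ref 1 -> FAULT, evict 4, frames=[1,3] (faults so far: 3)
  step 6: ref 4 -> FAULT, evict 3, frames=[1,4] (faults so far: 4)
  step 7: ref 2 -> FAULT, evict 1, frames=[2,4] (faults so far: 5)
  step 8: ref 1 -> FAULT, evict 4, frames=[2,1] (faults so far: 6)
  step 9: ref 5 -> FAULT, evict 2, frames=[5,1] (faults so far: 7)
  step 10: ref 5 -> HIT, frames=[5,1] (faults so far: 7)
  FIFO total faults: 7
--- LRU ---
  step 0: ref 4 -> FAULT, frames=[4,-] (faults so far: 1)
  step 1: ref 3 -> FAULT, frames=[4,3] (faults so far: 2)
  step 2: ref 3 -> HIT, frames=[4,3] (faults so far: 2)
  step 3: ref 4 -> HIT, frames=[4,3] (faults so far: 2)
  step 4: ref 3 -> HIT, frames=[4,3] (faults so far: 2)
  step 5: ref 1 -> FAULT, evict 4, frames=[1,3] (faults so far: 3)
  step 6: ref 4 -> FAULT, evict 3, frames=[1,4] (faults so far: 4)
  step 7: ref 2 -> FAULT, evict 1, frames=[2,4] (faults so far: 5)
  step 8: ref 1 -> FAULT, evict 4, frames=[2,1] (faults so far: 6)
  step 9: ref 5 -> FAULT, evict 2, frames=[5,1] (faults so far: 7)
  step 10: ref 5 -> HIT, frames=[5,1] (faults so far: 7)
  LRU total faults: 7
--- Optimal ---
  step 0: ref 4 -> FAULT, frames=[4,-] (faults so far: 1)
  step 1: ref 3 -> FAULT, frames=[4,3] (faults so far: 2)
  step 2: ref 3 -> HIT, frames=[4,3] (faults so far: 2)
  step 3: ref 4 -> HIT, frames=[4,3] (faults so far: 2)
  step 4: ref 3 -> HIT, frames=[4,3] (faults so far: 2)
  step 5: ref 1 -> FAULT, evict 3, frames=[4,1] (faults so far: 3)
  step 6: ref 4 -> HIT, frames=[4,1] (faults so far: 3)
  step 7: ref 2 -> FAULT, evict 4, frames=[2,1] (faults so far: 4)
  step 8: ref 1 -> HIT, frames=[2,1] (faults so far: 4)
  step 9: ref 5 -> FAULT, evict 1, frames=[2,5] (faults so far: 5)
  step 10: ref 5 -> HIT, frames=[2,5] (faults so far: 5)
  Optimal total faults: 5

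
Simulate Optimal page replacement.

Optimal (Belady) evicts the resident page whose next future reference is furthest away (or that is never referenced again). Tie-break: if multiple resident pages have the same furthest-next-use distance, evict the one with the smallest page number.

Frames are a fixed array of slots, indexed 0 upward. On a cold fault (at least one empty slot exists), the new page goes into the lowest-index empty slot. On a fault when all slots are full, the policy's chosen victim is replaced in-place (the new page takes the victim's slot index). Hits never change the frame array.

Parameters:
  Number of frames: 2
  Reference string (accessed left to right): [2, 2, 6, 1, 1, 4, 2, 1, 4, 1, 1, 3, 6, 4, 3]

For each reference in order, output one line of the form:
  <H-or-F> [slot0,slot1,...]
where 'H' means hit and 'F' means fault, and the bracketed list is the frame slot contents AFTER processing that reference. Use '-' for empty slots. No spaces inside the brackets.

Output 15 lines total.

F [2,-]
H [2,-]
F [2,6]
F [2,1]
H [2,1]
F [2,4]
H [2,4]
F [1,4]
H [1,4]
H [1,4]
H [1,4]
F [3,4]
F [6,4]
H [6,4]
F [6,3]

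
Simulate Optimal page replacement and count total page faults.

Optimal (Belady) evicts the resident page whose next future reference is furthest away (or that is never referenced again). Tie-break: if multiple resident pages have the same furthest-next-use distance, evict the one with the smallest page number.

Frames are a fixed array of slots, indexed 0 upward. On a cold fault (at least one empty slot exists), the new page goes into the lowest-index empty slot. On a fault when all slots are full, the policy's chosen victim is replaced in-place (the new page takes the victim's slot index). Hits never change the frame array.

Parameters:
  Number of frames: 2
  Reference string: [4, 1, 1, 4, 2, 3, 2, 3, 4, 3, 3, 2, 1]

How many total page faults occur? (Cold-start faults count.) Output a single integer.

Step 0: ref 4 → FAULT, frames=[4,-]
Step 1: ref 1 → FAULT, frames=[4,1]
Step 2: ref 1 → HIT, frames=[4,1]
Step 3: ref 4 → HIT, frames=[4,1]
Step 4: ref 2 → FAULT (evict 1), frames=[4,2]
Step 5: ref 3 → FAULT (evict 4), frames=[3,2]
Step 6: ref 2 → HIT, frames=[3,2]
Step 7: ref 3 → HIT, frames=[3,2]
Step 8: ref 4 → FAULT (evict 2), frames=[3,4]
Step 9: ref 3 → HIT, frames=[3,4]
Step 10: ref 3 → HIT, frames=[3,4]
Step 11: ref 2 → FAULT (evict 3), frames=[2,4]
Step 12: ref 1 → FAULT (evict 2), frames=[1,4]
Total faults: 7

Answer: 7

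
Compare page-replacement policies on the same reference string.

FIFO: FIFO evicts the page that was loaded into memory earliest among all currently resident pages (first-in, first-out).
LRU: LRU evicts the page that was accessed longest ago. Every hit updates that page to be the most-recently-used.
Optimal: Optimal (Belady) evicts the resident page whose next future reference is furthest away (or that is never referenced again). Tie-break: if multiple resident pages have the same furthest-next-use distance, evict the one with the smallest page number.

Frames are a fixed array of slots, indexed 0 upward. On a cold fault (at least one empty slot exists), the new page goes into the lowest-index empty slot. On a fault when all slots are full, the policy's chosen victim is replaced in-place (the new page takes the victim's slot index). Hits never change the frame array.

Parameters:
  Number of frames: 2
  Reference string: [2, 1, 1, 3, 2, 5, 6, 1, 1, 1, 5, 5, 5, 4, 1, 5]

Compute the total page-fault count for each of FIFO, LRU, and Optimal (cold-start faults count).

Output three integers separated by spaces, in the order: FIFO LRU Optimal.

Answer: 11 11 8

Derivation:
--- FIFO ---
  step 0: ref 2 -> FAULT, frames=[2,-] (faults so far: 1)
  step 1: ref 1 -> FAULT, frames=[2,1] (faults so far: 2)
  step 2: ref 1 -> HIT, frames=[2,1] (faults so far: 2)
  step 3: ref 3 -> FAULT, evict 2, frames=[3,1] (faults so far: 3)
  step 4: ref 2 -> FAULT, evict 1, frames=[3,2] (faults so far: 4)
  step 5: ref 5 -> FAULT, evict 3, frames=[5,2] (faults so far: 5)
  step 6: ref 6 -> FAULT, evict 2, frames=[5,6] (faults so far: 6)
  step 7: ref 1 -> FAULT, evict 5, frames=[1,6] (faults so far: 7)
  step 8: ref 1 -> HIT, frames=[1,6] (faults so far: 7)
  step 9: ref 1 -> HIT, frames=[1,6] (faults so far: 7)
  step 10: ref 5 -> FAULT, evict 6, frames=[1,5] (faults so far: 8)
  step 11: ref 5 -> HIT, frames=[1,5] (faults so far: 8)
  step 12: ref 5 -> HIT, frames=[1,5] (faults so far: 8)
  step 13: ref 4 -> FAULT, evict 1, frames=[4,5] (faults so far: 9)
  step 14: ref 1 -> FAULT, evict 5, frames=[4,1] (faults so far: 10)
  step 15: ref 5 -> FAULT, evict 4, frames=[5,1] (faults so far: 11)
  FIFO total faults: 11
--- LRU ---
  step 0: ref 2 -> FAULT, frames=[2,-] (faults so far: 1)
  step 1: ref 1 -> FAULT, frames=[2,1] (faults so far: 2)
  step 2: ref 1 -> HIT, frames=[2,1] (faults so far: 2)
  step 3: ref 3 -> FAULT, evict 2, frames=[3,1] (faults so far: 3)
  step 4: ref 2 -> FAULT, evict 1, frames=[3,2] (faults so far: 4)
  step 5: ref 5 -> FAULT, evict 3, frames=[5,2] (faults so far: 5)
  step 6: ref 6 -> FAULT, evict 2, frames=[5,6] (faults so far: 6)
  step 7: ref 1 -> FAULT, evict 5, frames=[1,6] (faults so far: 7)
  step 8: ref 1 -> HIT, frames=[1,6] (faults so far: 7)
  step 9: ref 1 -> HIT, frames=[1,6] (faults so far: 7)
  step 10: ref 5 -> FAULT, evict 6, frames=[1,5] (faults so far: 8)
  step 11: ref 5 -> HIT, frames=[1,5] (faults so far: 8)
  step 12: ref 5 -> HIT, frames=[1,5] (faults so far: 8)
  step 13: ref 4 -> FAULT, evict 1, frames=[4,5] (faults so far: 9)
  step 14: ref 1 -> FAULT, evict 5, frames=[4,1] (faults so far: 10)
  step 15: ref 5 -> FAULT, evict 4, frames=[5,1] (faults so far: 11)
  LRU total faults: 11
--- Optimal ---
  step 0: ref 2 -> FAULT, frames=[2,-] (faults so far: 1)
  step 1: ref 1 -> FAULT, frames=[2,1] (faults so far: 2)
  step 2: ref 1 -> HIT, frames=[2,1] (faults so far: 2)
  step 3: ref 3 -> FAULT, evict 1, frames=[2,3] (faults so far: 3)
  step 4: ref 2 -> HIT, frames=[2,3] (faults so far: 3)
  step 5: ref 5 -> FAULT, evict 2, frames=[5,3] (faults so far: 4)
  step 6: ref 6 -> FAULT, evict 3, frames=[5,6] (faults so far: 5)
  step 7: ref 1 -> FAULT, evict 6, frames=[5,1] (faults so far: 6)
  step 8: ref 1 -> HIT, frames=[5,1] (faults so far: 6)
  step 9: ref 1 -> HIT, frames=[5,1] (faults so far: 6)
  step 10: ref 5 -> HIT, frames=[5,1] (faults so far: 6)
  step 11: ref 5 -> HIT, frames=[5,1] (faults so far: 6)
  step 12: ref 5 -> HIT, frames=[5,1] (faults so far: 6)
  step 13: ref 4 -> FAULT, evict 5, frames=[4,1] (faults so far: 7)
  step 14: ref 1 -> HIT, frames=[4,1] (faults so far: 7)
  step 15: ref 5 -> FAULT, evict 1, frames=[4,5] (faults so far: 8)
  Optimal total faults: 8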